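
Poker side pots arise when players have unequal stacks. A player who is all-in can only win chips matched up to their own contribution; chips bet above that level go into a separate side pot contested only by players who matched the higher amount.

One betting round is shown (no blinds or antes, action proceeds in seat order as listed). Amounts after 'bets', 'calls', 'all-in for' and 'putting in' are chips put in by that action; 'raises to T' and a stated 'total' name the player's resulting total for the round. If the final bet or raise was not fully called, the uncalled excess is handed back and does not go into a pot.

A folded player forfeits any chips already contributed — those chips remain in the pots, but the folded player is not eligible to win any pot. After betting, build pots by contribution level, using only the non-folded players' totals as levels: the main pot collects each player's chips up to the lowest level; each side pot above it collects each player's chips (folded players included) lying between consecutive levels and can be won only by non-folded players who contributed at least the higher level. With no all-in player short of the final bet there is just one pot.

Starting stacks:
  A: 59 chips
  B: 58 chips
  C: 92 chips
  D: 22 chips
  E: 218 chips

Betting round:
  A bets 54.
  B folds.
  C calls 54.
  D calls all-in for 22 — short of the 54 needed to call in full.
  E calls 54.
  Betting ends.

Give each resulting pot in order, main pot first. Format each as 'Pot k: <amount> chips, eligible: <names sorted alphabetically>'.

Pot 1: 88 chips, eligible: A, C, D, E
Pot 2: 96 chips, eligible: A, C, E

Derivation:
Contributions: A=54, C=54, D=22, E=54
Folded: B
Pot levels (distinct totals of non-folded players): 22, 54
Layer 1-22: 22 each from A, C, D, E = 22*4 = 88 chips; eligible A, C, D, E
Layer 23-54: 32 each from A, C, E = 32*3 = 96 chips; eligible A, C, E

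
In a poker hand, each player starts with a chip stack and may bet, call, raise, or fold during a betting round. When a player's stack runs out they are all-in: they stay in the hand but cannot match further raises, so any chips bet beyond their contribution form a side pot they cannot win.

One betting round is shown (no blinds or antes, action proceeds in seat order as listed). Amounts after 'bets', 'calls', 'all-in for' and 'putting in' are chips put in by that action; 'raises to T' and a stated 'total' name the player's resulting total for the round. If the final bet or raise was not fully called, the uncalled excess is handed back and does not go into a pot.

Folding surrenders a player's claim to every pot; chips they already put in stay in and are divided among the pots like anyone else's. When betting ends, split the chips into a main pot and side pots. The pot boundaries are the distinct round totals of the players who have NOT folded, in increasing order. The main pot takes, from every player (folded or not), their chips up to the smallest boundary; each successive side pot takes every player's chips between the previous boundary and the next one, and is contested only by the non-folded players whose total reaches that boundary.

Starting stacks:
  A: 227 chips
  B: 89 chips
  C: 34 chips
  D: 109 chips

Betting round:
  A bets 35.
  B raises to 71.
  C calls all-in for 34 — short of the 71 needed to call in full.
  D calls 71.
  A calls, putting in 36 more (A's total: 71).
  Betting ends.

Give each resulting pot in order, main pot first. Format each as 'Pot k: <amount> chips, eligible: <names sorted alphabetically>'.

Contributions: A=71, B=71, C=34, D=71
Pot levels (distinct totals of non-folded players): 34, 71
Layer 1-34: 34 each from A, B, C, D = 34*4 = 136 chips; eligible A, B, C, D
Layer 35-71: 37 each from A, B, D = 37*3 = 111 chips; eligible A, B, D

Pot 1: 136 chips, eligible: A, B, C, D
Pot 2: 111 chips, eligible: A, B, D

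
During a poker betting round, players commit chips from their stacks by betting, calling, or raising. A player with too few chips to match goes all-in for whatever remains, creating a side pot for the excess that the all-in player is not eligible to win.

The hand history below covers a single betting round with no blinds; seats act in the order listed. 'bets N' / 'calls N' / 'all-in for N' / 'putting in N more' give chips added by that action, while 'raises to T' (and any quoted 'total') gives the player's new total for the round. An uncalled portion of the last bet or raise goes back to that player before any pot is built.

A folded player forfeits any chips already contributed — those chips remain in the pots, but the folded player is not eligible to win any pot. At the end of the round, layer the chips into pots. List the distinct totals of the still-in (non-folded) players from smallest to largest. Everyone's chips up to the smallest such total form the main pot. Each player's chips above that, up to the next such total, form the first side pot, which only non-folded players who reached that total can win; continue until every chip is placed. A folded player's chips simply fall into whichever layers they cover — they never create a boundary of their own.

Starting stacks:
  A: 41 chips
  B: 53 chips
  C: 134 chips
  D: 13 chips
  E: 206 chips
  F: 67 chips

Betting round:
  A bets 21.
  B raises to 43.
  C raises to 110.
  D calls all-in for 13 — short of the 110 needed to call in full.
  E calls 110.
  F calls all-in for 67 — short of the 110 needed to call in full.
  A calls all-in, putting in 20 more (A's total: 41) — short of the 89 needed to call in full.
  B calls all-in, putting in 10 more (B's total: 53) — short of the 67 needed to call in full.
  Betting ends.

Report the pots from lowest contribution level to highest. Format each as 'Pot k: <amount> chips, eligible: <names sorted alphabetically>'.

Pot 1: 78 chips, eligible: A, B, C, D, E, F
Pot 2: 140 chips, eligible: A, B, C, E, F
Pot 3: 48 chips, eligible: B, C, E, F
Pot 4: 42 chips, eligible: C, E, F
Pot 5: 86 chips, eligible: C, E

Derivation:
Contributions: A=41, B=53, C=110, D=13, E=110, F=67
Pot levels (distinct totals of non-folded players): 13, 41, 53, 67, 110
Layer 1-13: 13 each from A, B, C, D, E, F = 13*6 = 78 chips; eligible A, B, C, D, E, F
Layer 14-41: 28 each from A, B, C, E, F = 28*5 = 140 chips; eligible A, B, C, E, F
Layer 42-53: 12 each from B, C, E, F = 12*4 = 48 chips; eligible B, C, E, F
Layer 54-67: 14 each from C, E, F = 14*3 = 42 chips; eligible C, E, F
Layer 68-110: 43 each from C, E = 43*2 = 86 chips; eligible C, E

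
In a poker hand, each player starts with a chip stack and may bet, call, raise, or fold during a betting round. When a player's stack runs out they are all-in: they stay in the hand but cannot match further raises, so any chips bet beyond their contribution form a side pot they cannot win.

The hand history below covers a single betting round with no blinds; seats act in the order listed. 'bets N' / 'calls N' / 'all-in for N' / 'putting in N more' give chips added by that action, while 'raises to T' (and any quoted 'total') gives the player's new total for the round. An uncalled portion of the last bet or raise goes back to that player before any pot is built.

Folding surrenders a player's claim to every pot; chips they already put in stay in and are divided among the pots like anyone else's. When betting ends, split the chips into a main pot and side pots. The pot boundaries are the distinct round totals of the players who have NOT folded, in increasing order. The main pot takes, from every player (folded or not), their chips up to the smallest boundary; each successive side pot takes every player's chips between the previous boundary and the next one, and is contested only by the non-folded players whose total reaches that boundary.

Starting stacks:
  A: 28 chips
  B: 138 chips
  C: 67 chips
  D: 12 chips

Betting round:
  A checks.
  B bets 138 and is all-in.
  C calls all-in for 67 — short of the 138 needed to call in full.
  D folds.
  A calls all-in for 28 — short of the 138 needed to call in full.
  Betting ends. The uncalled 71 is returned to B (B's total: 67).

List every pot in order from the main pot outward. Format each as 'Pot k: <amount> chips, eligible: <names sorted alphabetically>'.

Pot 1: 84 chips, eligible: A, B, C
Pot 2: 78 chips, eligible: B, C

Derivation:
Contributions (after 71 returned to B): A=28, B=67, C=67
Folded: D
Pot levels (distinct totals of non-folded players): 28, 67
Layer 1-28: 28 each from A, B, C = 28*3 = 84 chips; eligible A, B, C
Layer 29-67: 39 each from B, C = 39*2 = 78 chips; eligible B, C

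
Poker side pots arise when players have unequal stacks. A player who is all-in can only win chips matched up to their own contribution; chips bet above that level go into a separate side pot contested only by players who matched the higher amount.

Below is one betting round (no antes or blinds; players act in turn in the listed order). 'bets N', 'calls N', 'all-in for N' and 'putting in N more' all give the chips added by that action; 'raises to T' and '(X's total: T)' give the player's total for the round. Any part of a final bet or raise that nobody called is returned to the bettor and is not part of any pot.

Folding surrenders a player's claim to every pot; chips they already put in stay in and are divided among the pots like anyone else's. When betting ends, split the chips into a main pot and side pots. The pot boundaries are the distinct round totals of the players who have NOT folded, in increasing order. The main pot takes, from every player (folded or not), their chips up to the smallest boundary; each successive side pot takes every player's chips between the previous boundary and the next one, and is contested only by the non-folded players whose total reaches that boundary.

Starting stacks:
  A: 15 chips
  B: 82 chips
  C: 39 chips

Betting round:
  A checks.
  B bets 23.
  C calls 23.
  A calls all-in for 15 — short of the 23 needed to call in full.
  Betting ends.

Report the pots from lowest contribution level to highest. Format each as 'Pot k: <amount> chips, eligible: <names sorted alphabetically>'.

Contributions: A=15, B=23, C=23
Pot levels (distinct totals of non-folded players): 15, 23
Layer 1-15: 15 each from A, B, C = 15*3 = 45 chips; eligible A, B, C
Layer 16-23: 8 each from B, C = 8*2 = 16 chips; eligible B, C

Pot 1: 45 chips, eligible: A, B, C
Pot 2: 16 chips, eligible: B, C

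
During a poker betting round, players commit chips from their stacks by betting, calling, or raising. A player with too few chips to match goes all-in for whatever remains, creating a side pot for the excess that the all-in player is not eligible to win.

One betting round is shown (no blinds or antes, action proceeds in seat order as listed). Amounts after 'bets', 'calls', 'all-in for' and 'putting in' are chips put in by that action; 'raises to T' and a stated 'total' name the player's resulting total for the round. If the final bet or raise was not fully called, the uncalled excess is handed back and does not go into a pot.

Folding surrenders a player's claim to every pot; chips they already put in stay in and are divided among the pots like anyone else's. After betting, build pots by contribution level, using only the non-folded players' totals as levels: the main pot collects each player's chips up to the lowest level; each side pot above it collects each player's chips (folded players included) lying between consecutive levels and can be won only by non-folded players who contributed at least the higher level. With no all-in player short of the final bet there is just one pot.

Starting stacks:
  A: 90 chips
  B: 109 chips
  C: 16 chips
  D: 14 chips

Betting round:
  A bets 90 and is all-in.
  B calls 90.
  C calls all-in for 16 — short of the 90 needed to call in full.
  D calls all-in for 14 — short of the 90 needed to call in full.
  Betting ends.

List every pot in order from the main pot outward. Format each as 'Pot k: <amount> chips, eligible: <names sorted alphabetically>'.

Contributions: A=90, B=90, C=16, D=14
Pot levels (distinct totals of non-folded players): 14, 16, 90
Layer 1-14: 14 each from A, B, C, D = 14*4 = 56 chips; eligible A, B, C, D
Layer 15-16: 2 each from A, B, C = 2*3 = 6 chips; eligible A, B, C
Layer 17-90: 74 each from A, B = 74*2 = 148 chips; eligible A, B

Pot 1: 56 chips, eligible: A, B, C, D
Pot 2: 6 chips, eligible: A, B, C
Pot 3: 148 chips, eligible: A, B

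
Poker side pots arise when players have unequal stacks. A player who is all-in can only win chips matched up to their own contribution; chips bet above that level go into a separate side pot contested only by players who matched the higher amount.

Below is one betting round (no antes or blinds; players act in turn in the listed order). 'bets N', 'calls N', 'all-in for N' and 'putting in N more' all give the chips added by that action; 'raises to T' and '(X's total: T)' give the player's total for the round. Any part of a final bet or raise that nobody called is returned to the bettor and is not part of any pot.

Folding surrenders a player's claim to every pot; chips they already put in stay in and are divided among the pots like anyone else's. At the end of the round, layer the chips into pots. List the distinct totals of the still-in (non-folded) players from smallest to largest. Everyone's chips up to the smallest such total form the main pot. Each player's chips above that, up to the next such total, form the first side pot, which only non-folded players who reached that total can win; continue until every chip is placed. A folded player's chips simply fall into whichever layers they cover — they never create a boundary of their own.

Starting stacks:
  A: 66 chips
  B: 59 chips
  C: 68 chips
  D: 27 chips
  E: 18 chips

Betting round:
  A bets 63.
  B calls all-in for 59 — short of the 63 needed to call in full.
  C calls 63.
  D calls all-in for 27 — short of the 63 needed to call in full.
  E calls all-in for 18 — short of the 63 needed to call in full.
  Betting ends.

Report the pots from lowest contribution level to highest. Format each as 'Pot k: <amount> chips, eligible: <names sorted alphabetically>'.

Contributions: A=63, B=59, C=63, D=27, E=18
Pot levels (distinct totals of non-folded players): 18, 27, 59, 63
Layer 1-18: 18 each from A, B, C, D, E = 18*5 = 90 chips; eligible A, B, C, D, E
Layer 19-27: 9 each from A, B, C, D = 9*4 = 36 chips; eligible A, B, C, D
Layer 28-59: 32 each from A, B, C = 32*3 = 96 chips; eligible A, B, C
Layer 60-63: 4 each from A, C = 4*2 = 8 chips; eligible A, C

Pot 1: 90 chips, eligible: A, B, C, D, E
Pot 2: 36 chips, eligible: A, B, C, D
Pot 3: 96 chips, eligible: A, B, C
Pot 4: 8 chips, eligible: A, C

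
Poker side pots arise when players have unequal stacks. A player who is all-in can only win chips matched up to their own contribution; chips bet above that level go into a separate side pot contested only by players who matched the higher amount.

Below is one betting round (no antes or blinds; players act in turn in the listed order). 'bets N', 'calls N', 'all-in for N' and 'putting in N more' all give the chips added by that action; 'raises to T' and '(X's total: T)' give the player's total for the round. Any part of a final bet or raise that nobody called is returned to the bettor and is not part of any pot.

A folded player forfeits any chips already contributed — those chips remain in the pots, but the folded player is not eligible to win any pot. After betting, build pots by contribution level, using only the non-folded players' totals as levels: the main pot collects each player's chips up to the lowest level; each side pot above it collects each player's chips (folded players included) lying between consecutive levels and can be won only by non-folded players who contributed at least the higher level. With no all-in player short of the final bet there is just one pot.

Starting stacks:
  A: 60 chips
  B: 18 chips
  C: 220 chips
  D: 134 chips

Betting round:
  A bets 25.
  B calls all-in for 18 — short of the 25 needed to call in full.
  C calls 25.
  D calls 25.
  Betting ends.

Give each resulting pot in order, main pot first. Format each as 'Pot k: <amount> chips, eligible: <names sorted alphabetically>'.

Pot 1: 72 chips, eligible: A, B, C, D
Pot 2: 21 chips, eligible: A, C, D

Derivation:
Contributions: A=25, B=18, C=25, D=25
Pot levels (distinct totals of non-folded players): 18, 25
Layer 1-18: 18 each from A, B, C, D = 18*4 = 72 chips; eligible A, B, C, D
Layer 19-25: 7 each from A, C, D = 7*3 = 21 chips; eligible A, C, D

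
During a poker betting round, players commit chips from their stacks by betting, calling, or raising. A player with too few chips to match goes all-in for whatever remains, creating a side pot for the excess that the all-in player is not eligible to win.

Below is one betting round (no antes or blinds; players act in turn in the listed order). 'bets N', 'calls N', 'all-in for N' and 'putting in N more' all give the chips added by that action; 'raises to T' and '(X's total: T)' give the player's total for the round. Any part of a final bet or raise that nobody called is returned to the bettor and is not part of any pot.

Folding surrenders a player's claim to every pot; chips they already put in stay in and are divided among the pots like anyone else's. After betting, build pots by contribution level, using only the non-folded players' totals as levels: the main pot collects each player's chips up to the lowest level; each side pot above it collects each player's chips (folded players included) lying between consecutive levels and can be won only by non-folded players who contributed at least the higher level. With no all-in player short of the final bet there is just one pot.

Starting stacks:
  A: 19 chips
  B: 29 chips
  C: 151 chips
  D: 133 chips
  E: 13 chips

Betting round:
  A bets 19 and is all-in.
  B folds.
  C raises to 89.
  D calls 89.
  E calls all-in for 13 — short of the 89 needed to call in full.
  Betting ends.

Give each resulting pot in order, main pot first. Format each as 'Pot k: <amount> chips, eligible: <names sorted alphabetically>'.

Pot 1: 52 chips, eligible: A, C, D, E
Pot 2: 18 chips, eligible: A, C, D
Pot 3: 140 chips, eligible: C, D

Derivation:
Contributions: A=19, C=89, D=89, E=13
Folded: B
Pot levels (distinct totals of non-folded players): 13, 19, 89
Layer 1-13: 13 each from A, C, D, E = 13*4 = 52 chips; eligible A, C, D, E
Layer 14-19: 6 each from A, C, D = 6*3 = 18 chips; eligible A, C, D
Layer 20-89: 70 each from C, D = 70*2 = 140 chips; eligible C, D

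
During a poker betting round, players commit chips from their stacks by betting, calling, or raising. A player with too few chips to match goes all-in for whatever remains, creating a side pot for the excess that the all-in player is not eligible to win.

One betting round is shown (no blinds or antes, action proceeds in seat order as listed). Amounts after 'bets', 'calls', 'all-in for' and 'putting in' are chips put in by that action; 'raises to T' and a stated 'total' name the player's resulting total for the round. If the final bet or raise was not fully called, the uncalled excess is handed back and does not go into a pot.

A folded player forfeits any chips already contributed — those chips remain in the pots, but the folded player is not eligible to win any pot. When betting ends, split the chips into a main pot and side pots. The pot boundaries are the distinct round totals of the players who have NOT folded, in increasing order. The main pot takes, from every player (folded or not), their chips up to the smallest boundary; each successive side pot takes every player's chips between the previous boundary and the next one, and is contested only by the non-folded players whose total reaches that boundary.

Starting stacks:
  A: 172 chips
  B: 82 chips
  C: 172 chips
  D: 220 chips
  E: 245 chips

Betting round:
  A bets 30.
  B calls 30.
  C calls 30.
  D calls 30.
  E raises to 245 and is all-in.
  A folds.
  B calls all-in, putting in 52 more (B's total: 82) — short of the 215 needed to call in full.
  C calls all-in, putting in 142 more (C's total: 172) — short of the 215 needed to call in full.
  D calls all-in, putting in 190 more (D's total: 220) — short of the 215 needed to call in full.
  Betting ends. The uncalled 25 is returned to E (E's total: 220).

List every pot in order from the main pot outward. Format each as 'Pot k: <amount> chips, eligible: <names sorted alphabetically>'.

Contributions (after 25 returned to E): A=30, B=82, C=172, D=220, E=220
Folded: A
Pot levels (distinct totals of non-folded players): 82, 172, 220
Layer 1-82: A 30 + B 82 + C 82 + D 82 + E 82 = 358 chips; eligible B, C, D, E
Layer 83-172: 90 each from C, D, E = 90*3 = 270 chips; eligible C, D, E
Layer 173-220: 48 each from D, E = 48*2 = 96 chips; eligible D, E

Pot 1: 358 chips, eligible: B, C, D, E
Pot 2: 270 chips, eligible: C, D, E
Pot 3: 96 chips, eligible: D, E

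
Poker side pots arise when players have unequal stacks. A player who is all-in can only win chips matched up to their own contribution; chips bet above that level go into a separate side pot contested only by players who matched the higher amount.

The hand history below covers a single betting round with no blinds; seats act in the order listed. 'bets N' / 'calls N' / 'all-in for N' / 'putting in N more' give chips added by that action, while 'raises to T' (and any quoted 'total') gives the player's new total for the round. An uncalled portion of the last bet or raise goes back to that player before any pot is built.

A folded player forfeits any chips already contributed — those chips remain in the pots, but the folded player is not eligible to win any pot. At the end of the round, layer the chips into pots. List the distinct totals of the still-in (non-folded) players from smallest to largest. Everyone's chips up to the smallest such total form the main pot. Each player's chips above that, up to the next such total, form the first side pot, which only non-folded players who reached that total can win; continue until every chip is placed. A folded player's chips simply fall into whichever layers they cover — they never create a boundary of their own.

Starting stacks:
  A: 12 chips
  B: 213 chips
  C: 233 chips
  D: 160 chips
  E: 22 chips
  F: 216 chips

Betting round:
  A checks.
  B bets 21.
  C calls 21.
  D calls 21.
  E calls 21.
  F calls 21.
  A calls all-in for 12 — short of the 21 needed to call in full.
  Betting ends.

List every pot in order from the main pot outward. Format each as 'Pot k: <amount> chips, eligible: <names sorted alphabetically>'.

Pot 1: 72 chips, eligible: A, B, C, D, E, F
Pot 2: 45 chips, eligible: B, C, D, E, F

Derivation:
Contributions: A=12, B=21, C=21, D=21, E=21, F=21
Pot levels (distinct totals of non-folded players): 12, 21
Layer 1-12: 12 each from A, B, C, D, E, F = 12*6 = 72 chips; eligible A, B, C, D, E, F
Layer 13-21: 9 each from B, C, D, E, F = 9*5 = 45 chips; eligible B, C, D, E, F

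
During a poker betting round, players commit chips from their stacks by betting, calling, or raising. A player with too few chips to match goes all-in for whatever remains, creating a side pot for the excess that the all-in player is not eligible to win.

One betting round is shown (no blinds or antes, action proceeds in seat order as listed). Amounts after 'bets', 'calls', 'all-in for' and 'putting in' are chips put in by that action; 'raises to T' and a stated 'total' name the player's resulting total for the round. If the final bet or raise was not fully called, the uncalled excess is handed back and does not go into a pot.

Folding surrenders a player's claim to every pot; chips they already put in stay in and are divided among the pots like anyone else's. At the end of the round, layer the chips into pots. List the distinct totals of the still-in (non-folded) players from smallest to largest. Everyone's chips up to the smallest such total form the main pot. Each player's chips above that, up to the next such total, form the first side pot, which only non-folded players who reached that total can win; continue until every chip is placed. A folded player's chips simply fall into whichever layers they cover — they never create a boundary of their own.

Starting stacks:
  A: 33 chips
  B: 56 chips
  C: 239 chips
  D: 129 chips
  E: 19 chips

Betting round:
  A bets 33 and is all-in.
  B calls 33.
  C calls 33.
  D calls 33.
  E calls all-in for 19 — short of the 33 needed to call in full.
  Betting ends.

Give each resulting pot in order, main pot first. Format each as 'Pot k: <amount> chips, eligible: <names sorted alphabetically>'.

Pot 1: 95 chips, eligible: A, B, C, D, E
Pot 2: 56 chips, eligible: A, B, C, D

Derivation:
Contributions: A=33, B=33, C=33, D=33, E=19
Pot levels (distinct totals of non-folded players): 19, 33
Layer 1-19: 19 each from A, B, C, D, E = 19*5 = 95 chips; eligible A, B, C, D, E
Layer 20-33: 14 each from A, B, C, D = 14*4 = 56 chips; eligible A, B, C, D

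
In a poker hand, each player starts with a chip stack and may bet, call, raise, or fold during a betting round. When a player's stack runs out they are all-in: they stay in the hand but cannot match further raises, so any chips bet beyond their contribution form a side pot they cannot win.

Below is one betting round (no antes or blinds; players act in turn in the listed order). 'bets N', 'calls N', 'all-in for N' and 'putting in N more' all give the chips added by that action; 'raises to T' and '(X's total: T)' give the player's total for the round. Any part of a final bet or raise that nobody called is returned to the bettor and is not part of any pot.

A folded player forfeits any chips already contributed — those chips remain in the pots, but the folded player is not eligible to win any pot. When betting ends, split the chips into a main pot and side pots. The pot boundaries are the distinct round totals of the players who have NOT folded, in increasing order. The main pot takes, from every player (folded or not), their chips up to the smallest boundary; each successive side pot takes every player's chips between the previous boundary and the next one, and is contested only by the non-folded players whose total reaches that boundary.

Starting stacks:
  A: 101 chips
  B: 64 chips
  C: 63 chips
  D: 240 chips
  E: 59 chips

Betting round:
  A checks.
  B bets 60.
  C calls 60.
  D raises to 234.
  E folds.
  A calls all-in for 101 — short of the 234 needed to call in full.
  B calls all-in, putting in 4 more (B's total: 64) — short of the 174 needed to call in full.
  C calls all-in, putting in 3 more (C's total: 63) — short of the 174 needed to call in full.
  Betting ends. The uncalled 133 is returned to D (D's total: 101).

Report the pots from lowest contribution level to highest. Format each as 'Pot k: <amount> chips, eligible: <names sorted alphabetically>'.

Pot 1: 252 chips, eligible: A, B, C, D
Pot 2: 3 chips, eligible: A, B, D
Pot 3: 74 chips, eligible: A, D

Derivation:
Contributions (after 133 returned to D): A=101, B=64, C=63, D=101
Folded: E
Pot levels (distinct totals of non-folded players): 63, 64, 101
Layer 1-63: 63 each from A, B, C, D = 63*4 = 252 chips; eligible A, B, C, D
Layer 64-64: 1 each from A, B, D = 1*3 = 3 chips; eligible A, B, D
Layer 65-101: 37 each from A, D = 37*2 = 74 chips; eligible A, D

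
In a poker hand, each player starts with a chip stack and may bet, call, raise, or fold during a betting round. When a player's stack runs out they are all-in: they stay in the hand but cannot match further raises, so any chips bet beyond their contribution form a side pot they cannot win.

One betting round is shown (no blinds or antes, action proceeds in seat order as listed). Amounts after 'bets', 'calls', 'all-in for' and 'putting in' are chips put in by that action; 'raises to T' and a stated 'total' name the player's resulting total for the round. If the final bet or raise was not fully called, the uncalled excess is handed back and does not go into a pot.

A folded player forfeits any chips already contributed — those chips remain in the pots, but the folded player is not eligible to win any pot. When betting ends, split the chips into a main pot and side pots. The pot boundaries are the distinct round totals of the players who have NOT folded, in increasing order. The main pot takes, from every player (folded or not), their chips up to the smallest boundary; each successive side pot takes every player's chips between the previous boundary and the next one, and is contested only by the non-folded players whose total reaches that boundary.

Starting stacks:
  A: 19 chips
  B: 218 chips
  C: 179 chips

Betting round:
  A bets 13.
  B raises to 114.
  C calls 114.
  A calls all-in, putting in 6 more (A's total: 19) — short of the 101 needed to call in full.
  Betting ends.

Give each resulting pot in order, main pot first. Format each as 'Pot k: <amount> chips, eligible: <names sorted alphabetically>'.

Pot 1: 57 chips, eligible: A, B, C
Pot 2: 190 chips, eligible: B, C

Derivation:
Contributions: A=19, B=114, C=114
Pot levels (distinct totals of non-folded players): 19, 114
Layer 1-19: 19 each from A, B, C = 19*3 = 57 chips; eligible A, B, C
Layer 20-114: 95 each from B, C = 95*2 = 190 chips; eligible B, C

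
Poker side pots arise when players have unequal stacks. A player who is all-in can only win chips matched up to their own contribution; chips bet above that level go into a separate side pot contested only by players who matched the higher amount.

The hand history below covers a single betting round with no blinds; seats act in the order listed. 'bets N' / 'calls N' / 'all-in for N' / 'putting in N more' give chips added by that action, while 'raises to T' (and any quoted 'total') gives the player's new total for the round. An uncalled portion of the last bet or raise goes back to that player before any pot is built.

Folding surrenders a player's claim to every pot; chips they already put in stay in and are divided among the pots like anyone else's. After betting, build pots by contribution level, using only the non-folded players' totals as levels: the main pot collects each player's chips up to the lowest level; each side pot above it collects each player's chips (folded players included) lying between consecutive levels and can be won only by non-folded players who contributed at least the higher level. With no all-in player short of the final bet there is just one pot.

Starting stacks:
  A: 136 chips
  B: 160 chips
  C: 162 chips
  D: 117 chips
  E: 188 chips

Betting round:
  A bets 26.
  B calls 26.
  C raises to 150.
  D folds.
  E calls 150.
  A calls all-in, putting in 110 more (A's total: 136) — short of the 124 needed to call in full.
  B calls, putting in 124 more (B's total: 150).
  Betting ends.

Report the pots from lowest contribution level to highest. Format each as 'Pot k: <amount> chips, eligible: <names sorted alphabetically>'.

Contributions: A=136, B=150, C=150, E=150
Folded: D
Pot levels (distinct totals of non-folded players): 136, 150
Layer 1-136: 136 each from A, B, C, E = 136*4 = 544 chips; eligible A, B, C, E
Layer 137-150: 14 each from B, C, E = 14*3 = 42 chips; eligible B, C, E

Pot 1: 544 chips, eligible: A, B, C, E
Pot 2: 42 chips, eligible: B, C, E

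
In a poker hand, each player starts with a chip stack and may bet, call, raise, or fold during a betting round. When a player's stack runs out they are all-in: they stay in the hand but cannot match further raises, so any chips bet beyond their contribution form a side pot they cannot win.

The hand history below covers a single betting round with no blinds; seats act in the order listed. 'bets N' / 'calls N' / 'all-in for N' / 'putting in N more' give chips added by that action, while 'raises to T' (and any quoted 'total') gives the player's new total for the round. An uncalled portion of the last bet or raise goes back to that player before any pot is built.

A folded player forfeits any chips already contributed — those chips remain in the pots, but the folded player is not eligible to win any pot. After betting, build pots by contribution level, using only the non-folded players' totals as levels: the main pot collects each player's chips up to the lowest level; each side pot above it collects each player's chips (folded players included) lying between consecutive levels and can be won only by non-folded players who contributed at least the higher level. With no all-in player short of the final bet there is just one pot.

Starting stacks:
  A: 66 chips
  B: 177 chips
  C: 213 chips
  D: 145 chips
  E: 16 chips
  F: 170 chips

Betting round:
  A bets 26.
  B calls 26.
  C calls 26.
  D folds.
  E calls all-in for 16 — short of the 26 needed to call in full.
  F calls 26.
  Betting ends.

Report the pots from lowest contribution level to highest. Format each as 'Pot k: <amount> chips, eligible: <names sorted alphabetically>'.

Pot 1: 80 chips, eligible: A, B, C, E, F
Pot 2: 40 chips, eligible: A, B, C, F

Derivation:
Contributions: A=26, B=26, C=26, E=16, F=26
Folded: D
Pot levels (distinct totals of non-folded players): 16, 26
Layer 1-16: 16 each from A, B, C, E, F = 16*5 = 80 chips; eligible A, B, C, E, F
Layer 17-26: 10 each from A, B, C, F = 10*4 = 40 chips; eligible A, B, C, F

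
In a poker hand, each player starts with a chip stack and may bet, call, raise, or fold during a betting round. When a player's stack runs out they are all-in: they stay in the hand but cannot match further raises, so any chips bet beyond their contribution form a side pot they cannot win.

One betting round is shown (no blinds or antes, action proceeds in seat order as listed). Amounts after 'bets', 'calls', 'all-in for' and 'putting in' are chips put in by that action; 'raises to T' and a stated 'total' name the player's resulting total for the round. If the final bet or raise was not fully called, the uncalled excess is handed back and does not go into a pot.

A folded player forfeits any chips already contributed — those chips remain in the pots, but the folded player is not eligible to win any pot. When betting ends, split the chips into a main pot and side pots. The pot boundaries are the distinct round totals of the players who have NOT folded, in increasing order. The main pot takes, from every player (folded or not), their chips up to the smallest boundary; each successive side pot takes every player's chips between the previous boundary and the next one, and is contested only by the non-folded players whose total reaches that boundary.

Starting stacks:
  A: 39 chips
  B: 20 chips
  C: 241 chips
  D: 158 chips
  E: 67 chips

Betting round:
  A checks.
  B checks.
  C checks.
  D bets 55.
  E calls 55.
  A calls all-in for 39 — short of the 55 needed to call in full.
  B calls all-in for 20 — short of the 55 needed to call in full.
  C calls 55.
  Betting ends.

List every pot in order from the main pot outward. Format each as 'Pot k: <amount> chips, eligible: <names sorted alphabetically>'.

Contributions: A=39, B=20, C=55, D=55, E=55
Pot levels (distinct totals of non-folded players): 20, 39, 55
Layer 1-20: 20 each from A, B, C, D, E = 20*5 = 100 chips; eligible A, B, C, D, E
Layer 21-39: 19 each from A, C, D, E = 19*4 = 76 chips; eligible A, C, D, E
Layer 40-55: 16 each from C, D, E = 16*3 = 48 chips; eligible C, D, E

Pot 1: 100 chips, eligible: A, B, C, D, E
Pot 2: 76 chips, eligible: A, C, D, E
Pot 3: 48 chips, eligible: C, D, E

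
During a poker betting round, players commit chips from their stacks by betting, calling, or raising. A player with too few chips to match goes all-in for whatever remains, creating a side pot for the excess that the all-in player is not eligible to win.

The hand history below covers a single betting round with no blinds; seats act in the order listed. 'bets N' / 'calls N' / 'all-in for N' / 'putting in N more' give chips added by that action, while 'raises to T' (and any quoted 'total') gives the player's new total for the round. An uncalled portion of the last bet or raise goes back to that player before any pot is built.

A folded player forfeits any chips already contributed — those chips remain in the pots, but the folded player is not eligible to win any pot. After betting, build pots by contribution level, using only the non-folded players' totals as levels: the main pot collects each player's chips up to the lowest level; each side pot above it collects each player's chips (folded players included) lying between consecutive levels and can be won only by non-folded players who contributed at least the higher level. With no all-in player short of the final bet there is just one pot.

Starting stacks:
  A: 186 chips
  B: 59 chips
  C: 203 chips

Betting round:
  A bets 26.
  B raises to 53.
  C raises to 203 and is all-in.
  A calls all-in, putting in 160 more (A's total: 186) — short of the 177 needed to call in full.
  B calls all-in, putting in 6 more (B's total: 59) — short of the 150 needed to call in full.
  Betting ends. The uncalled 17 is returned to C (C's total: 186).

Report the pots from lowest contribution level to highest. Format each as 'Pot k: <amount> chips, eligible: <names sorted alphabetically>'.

Pot 1: 177 chips, eligible: A, B, C
Pot 2: 254 chips, eligible: A, C

Derivation:
Contributions (after 17 returned to C): A=186, B=59, C=186
Pot levels (distinct totals of non-folded players): 59, 186
Layer 1-59: 59 each from A, B, C = 59*3 = 177 chips; eligible A, B, C
Layer 60-186: 127 each from A, C = 127*2 = 254 chips; eligible A, C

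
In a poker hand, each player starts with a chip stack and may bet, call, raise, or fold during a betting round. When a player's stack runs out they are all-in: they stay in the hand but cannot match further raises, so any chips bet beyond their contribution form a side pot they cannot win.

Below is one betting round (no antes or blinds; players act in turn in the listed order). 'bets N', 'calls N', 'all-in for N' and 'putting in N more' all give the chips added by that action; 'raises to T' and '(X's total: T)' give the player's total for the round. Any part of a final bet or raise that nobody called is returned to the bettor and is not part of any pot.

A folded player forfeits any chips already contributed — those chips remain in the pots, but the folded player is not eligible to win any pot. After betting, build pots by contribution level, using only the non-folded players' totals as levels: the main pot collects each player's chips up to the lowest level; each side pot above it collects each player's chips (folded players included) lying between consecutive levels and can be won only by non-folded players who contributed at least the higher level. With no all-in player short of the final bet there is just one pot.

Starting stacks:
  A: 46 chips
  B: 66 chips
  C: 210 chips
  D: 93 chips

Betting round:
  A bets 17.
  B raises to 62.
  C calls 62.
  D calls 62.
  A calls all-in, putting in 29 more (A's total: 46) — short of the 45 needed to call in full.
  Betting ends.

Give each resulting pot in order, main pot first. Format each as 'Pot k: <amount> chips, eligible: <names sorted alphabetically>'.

Contributions: A=46, B=62, C=62, D=62
Pot levels (distinct totals of non-folded players): 46, 62
Layer 1-46: 46 each from A, B, C, D = 46*4 = 184 chips; eligible A, B, C, D
Layer 47-62: 16 each from B, C, D = 16*3 = 48 chips; eligible B, C, D

Pot 1: 184 chips, eligible: A, B, C, D
Pot 2: 48 chips, eligible: B, C, D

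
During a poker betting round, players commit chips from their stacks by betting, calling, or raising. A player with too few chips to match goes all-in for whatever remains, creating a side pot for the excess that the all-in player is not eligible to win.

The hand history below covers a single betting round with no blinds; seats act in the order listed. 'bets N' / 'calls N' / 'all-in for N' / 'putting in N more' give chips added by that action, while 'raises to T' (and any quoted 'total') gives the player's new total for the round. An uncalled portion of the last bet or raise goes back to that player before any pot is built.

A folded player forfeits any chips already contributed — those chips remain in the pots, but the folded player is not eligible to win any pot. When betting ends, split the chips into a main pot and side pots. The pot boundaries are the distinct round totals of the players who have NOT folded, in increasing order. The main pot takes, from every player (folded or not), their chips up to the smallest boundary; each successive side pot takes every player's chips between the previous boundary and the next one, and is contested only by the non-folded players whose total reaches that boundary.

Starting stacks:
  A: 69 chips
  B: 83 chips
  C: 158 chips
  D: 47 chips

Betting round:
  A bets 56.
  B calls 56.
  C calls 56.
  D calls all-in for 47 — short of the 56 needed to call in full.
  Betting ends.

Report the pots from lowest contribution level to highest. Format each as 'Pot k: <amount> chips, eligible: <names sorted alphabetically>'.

Contributions: A=56, B=56, C=56, D=47
Pot levels (distinct totals of non-folded players): 47, 56
Layer 1-47: 47 each from A, B, C, D = 47*4 = 188 chips; eligible A, B, C, D
Layer 48-56: 9 each from A, B, C = 9*3 = 27 chips; eligible A, B, C

Pot 1: 188 chips, eligible: A, B, C, D
Pot 2: 27 chips, eligible: A, B, C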